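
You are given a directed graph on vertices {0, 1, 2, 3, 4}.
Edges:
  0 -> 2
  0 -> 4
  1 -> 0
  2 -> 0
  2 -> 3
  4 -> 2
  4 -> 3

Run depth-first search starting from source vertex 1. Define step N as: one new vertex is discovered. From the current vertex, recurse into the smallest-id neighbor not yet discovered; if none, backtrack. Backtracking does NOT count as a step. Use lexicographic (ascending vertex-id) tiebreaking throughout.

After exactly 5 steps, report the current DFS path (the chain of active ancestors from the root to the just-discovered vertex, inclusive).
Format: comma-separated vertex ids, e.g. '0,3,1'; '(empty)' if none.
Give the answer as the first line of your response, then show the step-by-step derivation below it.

1,0,4

step 1: discover 1; path=1; order=1
step 2: discover 0; path=1>0; order=1,0
step 3: discover 2; path=1>0>2; order=1,0,2
step 4: discover 3; path=1>0>2>3; order=1,0,2,3
step 5: discover 4; path=1>0>4; order=1,0,2,3,4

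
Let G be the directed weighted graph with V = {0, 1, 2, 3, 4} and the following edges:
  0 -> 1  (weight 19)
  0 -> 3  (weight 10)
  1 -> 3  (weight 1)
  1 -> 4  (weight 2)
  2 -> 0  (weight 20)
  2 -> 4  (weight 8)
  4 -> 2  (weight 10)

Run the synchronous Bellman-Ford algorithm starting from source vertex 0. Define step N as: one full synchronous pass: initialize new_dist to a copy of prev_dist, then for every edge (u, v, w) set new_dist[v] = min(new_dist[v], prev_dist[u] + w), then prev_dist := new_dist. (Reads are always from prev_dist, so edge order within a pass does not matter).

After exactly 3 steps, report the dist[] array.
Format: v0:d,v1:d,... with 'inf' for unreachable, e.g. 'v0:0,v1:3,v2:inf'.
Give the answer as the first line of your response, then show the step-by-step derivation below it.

v0:0,v1:19,v2:31,v3:10,v4:21

step 1: dist = v0:0,v1:19,v2:inf,v3:10,v4:inf
step 2: dist = v0:0,v1:19,v2:inf,v3:10,v4:21
step 3: dist = v0:0,v1:19,v2:31,v3:10,v4:21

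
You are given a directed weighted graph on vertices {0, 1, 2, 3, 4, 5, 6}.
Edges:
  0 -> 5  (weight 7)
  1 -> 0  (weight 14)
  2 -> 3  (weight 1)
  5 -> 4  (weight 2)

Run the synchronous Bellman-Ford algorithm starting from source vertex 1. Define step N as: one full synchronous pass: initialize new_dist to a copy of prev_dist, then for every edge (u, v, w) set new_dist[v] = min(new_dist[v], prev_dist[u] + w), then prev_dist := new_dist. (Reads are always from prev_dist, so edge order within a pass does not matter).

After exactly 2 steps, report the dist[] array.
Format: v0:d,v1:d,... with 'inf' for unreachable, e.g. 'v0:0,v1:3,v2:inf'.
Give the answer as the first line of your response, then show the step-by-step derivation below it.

v0:14,v1:0,v2:inf,v3:inf,v4:inf,v5:21,v6:inf

step 1: dist = v0:14,v1:0,v2:inf,v3:inf,v4:inf,v5:inf,v6:inf
step 2: dist = v0:14,v1:0,v2:inf,v3:inf,v4:inf,v5:21,v6:inf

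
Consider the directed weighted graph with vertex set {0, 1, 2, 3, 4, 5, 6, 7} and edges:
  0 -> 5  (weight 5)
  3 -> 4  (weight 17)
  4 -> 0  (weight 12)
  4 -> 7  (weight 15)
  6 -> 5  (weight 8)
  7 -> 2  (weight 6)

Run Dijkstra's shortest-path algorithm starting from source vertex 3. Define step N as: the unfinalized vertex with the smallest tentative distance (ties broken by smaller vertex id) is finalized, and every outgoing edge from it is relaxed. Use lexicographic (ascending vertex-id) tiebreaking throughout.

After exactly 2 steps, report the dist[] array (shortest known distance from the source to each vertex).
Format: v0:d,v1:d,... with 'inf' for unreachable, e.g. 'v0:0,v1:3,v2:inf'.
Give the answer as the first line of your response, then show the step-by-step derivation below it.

v0:29,v1:inf,v2:inf,v3:0,v4:17,v5:inf,v6:inf,v7:32

step 1: dist = v0:inf,v1:inf,v2:inf,v3:0,v4:17,v5:inf,v6:inf,v7:inf
step 2: dist = v0:29,v1:inf,v2:inf,v3:0,v4:17,v5:inf,v6:inf,v7:32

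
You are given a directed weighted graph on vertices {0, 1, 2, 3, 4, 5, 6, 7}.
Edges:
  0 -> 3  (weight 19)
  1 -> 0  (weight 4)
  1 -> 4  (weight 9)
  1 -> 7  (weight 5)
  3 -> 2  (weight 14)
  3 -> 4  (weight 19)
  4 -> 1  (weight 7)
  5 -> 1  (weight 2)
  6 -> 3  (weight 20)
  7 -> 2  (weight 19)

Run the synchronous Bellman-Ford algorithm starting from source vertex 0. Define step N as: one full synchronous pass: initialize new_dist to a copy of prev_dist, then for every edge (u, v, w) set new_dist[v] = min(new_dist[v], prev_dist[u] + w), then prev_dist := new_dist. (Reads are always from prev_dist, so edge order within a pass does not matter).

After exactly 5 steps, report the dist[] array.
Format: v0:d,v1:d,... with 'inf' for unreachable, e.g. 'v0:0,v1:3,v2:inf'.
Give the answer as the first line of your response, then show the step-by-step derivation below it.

v0:0,v1:45,v2:33,v3:19,v4:38,v5:inf,v6:inf,v7:50

step 1: dist = v0:0,v1:inf,v2:inf,v3:19,v4:inf,v5:inf,v6:inf,v7:inf
step 2: dist = v0:0,v1:inf,v2:33,v3:19,v4:38,v5:inf,v6:inf,v7:inf
step 3: dist = v0:0,v1:45,v2:33,v3:19,v4:38,v5:inf,v6:inf,v7:inf
step 4: dist = v0:0,v1:45,v2:33,v3:19,v4:38,v5:inf,v6:inf,v7:50
step 5: dist = v0:0,v1:45,v2:33,v3:19,v4:38,v5:inf,v6:inf,v7:50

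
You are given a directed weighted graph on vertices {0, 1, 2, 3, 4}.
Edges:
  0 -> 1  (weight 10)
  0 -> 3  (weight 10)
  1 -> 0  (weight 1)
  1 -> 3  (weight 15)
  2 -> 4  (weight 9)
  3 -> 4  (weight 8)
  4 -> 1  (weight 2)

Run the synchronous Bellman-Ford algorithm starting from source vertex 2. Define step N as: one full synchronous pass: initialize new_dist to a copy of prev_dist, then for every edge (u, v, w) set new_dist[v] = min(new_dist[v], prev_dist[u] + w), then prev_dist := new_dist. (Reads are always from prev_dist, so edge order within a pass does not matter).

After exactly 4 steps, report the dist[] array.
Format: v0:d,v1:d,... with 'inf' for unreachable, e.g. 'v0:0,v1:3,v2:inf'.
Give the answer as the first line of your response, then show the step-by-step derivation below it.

v0:12,v1:11,v2:0,v3:22,v4:9

step 1: dist = v0:inf,v1:inf,v2:0,v3:inf,v4:9
step 2: dist = v0:inf,v1:11,v2:0,v3:inf,v4:9
step 3: dist = v0:12,v1:11,v2:0,v3:26,v4:9
step 4: dist = v0:12,v1:11,v2:0,v3:22,v4:9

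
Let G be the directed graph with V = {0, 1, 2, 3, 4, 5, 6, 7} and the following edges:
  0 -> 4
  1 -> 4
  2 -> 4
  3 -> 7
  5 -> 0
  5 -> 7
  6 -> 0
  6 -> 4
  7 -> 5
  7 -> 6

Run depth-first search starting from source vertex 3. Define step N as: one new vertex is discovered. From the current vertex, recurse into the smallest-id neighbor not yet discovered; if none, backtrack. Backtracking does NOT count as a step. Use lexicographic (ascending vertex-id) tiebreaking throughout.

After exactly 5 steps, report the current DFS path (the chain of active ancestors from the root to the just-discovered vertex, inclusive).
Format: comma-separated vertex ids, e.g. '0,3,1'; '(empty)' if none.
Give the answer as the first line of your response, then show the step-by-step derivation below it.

3,7,5,0,4

step 1: discover 3; path=3; order=3
step 2: discover 7; path=3>7; order=3,7
step 3: discover 5; path=3>7>5; order=3,7,5
step 4: discover 0; path=3>7>5>0; order=3,7,5,0
step 5: discover 4; path=3>7>5>0>4; order=3,7,5,0,4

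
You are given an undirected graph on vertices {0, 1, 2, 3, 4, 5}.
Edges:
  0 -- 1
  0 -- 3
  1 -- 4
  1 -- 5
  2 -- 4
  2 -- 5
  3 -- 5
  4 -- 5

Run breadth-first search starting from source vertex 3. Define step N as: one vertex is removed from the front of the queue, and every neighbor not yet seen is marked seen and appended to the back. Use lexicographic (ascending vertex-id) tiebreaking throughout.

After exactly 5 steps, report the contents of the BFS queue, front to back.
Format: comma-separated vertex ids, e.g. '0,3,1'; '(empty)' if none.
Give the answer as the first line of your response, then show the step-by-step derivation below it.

4

step 1: dequeue 3; queue=[0,5]; order=3
step 2: dequeue 0; queue=[5,1]; order=3,0
step 3: dequeue 5; queue=[1,2,4]; order=3,0,5
step 4: dequeue 1; queue=[2,4]; order=3,0,5,1
step 5: dequeue 2; queue=[4]; order=3,0,5,1,2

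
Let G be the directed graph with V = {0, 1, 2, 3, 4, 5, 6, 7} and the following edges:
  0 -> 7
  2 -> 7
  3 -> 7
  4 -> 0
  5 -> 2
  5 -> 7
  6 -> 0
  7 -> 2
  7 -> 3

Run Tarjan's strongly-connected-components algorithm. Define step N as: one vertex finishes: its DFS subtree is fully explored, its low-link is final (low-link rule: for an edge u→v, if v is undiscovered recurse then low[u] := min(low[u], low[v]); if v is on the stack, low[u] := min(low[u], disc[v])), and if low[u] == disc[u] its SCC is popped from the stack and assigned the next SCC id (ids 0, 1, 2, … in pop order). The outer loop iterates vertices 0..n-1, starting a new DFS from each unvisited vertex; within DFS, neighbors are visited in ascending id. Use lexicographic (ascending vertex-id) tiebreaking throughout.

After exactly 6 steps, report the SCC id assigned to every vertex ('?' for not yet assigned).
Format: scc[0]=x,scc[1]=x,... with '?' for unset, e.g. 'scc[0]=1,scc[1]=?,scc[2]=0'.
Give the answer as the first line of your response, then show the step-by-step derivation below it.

scc[0]=1,scc[1]=2,scc[2]=0,scc[3]=0,scc[4]=3,scc[5]=?,scc[6]=?,scc[7]=0

step 1: low=(low[0]=0,low[1]=?,low[2]=1,low[3]=?,low[4]=?,low[5]=?,low[6]=?,low[7]=1); scc=(scc[0]=?,scc[1]=?,scc[2]=?,scc[3]=?,scc[4]=?,scc[5]=?,scc[6]=?,scc[7]=?)
step 2: low=(low[0]=0,low[1]=?,low[2]=1,low[3]=1,low[4]=?,low[5]=?,low[6]=?,low[7]=1); scc=(scc[0]=?,scc[1]=?,scc[2]=?,scc[3]=?,scc[4]=?,scc[5]=?,scc[6]=?,scc[7]=?)
step 3: low=(low[0]=0,low[1]=?,low[2]=1,low[3]=1,low[4]=?,low[5]=?,low[6]=?,low[7]=1); scc=(scc[0]=?,scc[1]=?,scc[2]=0,scc[3]=0,scc[4]=?,scc[5]=?,scc[6]=?,scc[7]=0)
step 4: low=(low[0]=0,low[1]=?,low[2]=1,low[3]=1,low[4]=?,low[5]=?,low[6]=?,low[7]=1); scc=(scc[0]=1,scc[1]=?,scc[2]=0,scc[3]=0,scc[4]=?,scc[5]=?,scc[6]=?,scc[7]=0)
step 5: low=(low[0]=0,low[1]=4,low[2]=1,low[3]=1,low[4]=?,low[5]=?,low[6]=?,low[7]=1); scc=(scc[0]=1,scc[1]=2,scc[2]=0,scc[3]=0,scc[4]=?,scc[5]=?,scc[6]=?,scc[7]=0)
step 6: low=(low[0]=0,low[1]=4,low[2]=1,low[3]=1,low[4]=5,low[5]=?,low[6]=?,low[7]=1); scc=(scc[0]=1,scc[1]=2,scc[2]=0,scc[3]=0,scc[4]=3,scc[5]=?,scc[6]=?,scc[7]=0)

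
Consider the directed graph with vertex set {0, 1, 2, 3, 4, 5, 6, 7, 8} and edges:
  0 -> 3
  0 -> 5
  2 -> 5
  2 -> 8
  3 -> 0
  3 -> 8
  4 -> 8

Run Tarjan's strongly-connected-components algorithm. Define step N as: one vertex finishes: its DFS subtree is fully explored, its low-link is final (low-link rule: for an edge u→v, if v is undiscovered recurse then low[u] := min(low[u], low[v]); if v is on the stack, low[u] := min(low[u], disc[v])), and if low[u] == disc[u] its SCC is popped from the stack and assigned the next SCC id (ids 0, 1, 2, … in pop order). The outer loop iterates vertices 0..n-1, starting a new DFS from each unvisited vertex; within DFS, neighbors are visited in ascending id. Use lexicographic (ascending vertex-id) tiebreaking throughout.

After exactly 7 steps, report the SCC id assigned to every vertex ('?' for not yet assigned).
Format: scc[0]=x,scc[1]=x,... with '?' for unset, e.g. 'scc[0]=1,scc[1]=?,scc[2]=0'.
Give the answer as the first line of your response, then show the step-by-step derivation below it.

scc[0]=2,scc[1]=3,scc[2]=4,scc[3]=2,scc[4]=5,scc[5]=1,scc[6]=?,scc[7]=?,scc[8]=0

step 1: low=(low[0]=0,low[1]=?,low[2]=?,low[3]=0,low[4]=?,low[5]=?,low[6]=?,low[7]=?,low[8]=2); scc=(scc[0]=?,scc[1]=?,scc[2]=?,scc[3]=?,scc[4]=?,scc[5]=?,scc[6]=?,scc[7]=?,scc[8]=0)
step 2: low=(low[0]=0,low[1]=?,low[2]=?,low[3]=0,low[4]=?,low[5]=?,low[6]=?,low[7]=?,low[8]=2); scc=(scc[0]=?,scc[1]=?,scc[2]=?,scc[3]=?,scc[4]=?,scc[5]=?,scc[6]=?,scc[7]=?,scc[8]=0)
step 3: low=(low[0]=0,low[1]=?,low[2]=?,low[3]=0,low[4]=?,low[5]=3,low[6]=?,low[7]=?,low[8]=2); scc=(scc[0]=?,scc[1]=?,scc[2]=?,scc[3]=?,scc[4]=?,scc[5]=1,scc[6]=?,scc[7]=?,scc[8]=0)
step 4: low=(low[0]=0,low[1]=?,low[2]=?,low[3]=0,low[4]=?,low[5]=3,low[6]=?,low[7]=?,low[8]=2); scc=(scc[0]=2,scc[1]=?,scc[2]=?,scc[3]=2,scc[4]=?,scc[5]=1,scc[6]=?,scc[7]=?,scc[8]=0)
step 5: low=(low[0]=0,low[1]=4,low[2]=?,low[3]=0,low[4]=?,low[5]=3,low[6]=?,low[7]=?,low[8]=2); scc=(scc[0]=2,scc[1]=3,scc[2]=?,scc[3]=2,scc[4]=?,scc[5]=1,scc[6]=?,scc[7]=?,scc[8]=0)
step 6: low=(low[0]=0,low[1]=4,low[2]=5,low[3]=0,low[4]=?,low[5]=3,low[6]=?,low[7]=?,low[8]=2); scc=(scc[0]=2,scc[1]=3,scc[2]=4,scc[3]=2,scc[4]=?,scc[5]=1,scc[6]=?,scc[7]=?,scc[8]=0)
step 7: low=(low[0]=0,low[1]=4,low[2]=5,low[3]=0,low[4]=6,low[5]=3,low[6]=?,low[7]=?,low[8]=2); scc=(scc[0]=2,scc[1]=3,scc[2]=4,scc[3]=2,scc[4]=5,scc[5]=1,scc[6]=?,scc[7]=?,scc[8]=0)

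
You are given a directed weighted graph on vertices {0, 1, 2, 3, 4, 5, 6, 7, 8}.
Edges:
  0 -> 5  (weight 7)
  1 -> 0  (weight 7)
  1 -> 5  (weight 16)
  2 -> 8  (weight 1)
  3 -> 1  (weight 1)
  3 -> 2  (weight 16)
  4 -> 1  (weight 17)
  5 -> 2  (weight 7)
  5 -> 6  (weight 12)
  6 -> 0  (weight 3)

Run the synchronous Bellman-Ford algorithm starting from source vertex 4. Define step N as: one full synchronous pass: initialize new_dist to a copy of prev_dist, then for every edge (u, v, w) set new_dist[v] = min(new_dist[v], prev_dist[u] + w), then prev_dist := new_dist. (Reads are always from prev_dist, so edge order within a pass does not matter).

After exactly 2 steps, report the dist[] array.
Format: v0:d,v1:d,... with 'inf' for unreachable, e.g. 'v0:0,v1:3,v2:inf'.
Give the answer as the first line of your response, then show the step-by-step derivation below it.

v0:24,v1:17,v2:inf,v3:inf,v4:0,v5:33,v6:inf,v7:inf,v8:inf

step 1: dist = v0:inf,v1:17,v2:inf,v3:inf,v4:0,v5:inf,v6:inf,v7:inf,v8:inf
step 2: dist = v0:24,v1:17,v2:inf,v3:inf,v4:0,v5:33,v6:inf,v7:inf,v8:inf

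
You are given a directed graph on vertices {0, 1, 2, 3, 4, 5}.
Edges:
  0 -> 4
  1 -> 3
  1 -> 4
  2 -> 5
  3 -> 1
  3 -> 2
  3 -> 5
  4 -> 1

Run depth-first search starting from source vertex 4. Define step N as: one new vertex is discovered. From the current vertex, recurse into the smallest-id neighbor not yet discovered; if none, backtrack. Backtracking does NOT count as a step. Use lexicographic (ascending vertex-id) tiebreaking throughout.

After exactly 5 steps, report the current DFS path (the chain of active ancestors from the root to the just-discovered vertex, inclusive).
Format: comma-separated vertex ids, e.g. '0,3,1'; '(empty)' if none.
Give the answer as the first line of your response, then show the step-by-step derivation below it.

4,1,3,2,5

step 1: discover 4; path=4; order=4
step 2: discover 1; path=4>1; order=4,1
step 3: discover 3; path=4>1>3; order=4,1,3
step 4: discover 2; path=4>1>3>2; order=4,1,3,2
step 5: discover 5; path=4>1>3>2>5; order=4,1,3,2,5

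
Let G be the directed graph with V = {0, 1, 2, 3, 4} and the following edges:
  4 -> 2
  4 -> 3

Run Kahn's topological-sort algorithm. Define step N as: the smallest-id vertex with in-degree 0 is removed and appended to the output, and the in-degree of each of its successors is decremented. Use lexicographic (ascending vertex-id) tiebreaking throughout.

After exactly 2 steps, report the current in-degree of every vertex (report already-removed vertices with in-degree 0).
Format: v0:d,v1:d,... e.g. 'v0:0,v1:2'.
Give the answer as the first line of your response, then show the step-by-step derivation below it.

v0:0,v1:0,v2:1,v3:1,v4:0

step 1: output 0; order=[0]; indeg=(0,0,1,1,0)
step 2: output 1; order=[0,1]; indeg=(0,0,1,1,0)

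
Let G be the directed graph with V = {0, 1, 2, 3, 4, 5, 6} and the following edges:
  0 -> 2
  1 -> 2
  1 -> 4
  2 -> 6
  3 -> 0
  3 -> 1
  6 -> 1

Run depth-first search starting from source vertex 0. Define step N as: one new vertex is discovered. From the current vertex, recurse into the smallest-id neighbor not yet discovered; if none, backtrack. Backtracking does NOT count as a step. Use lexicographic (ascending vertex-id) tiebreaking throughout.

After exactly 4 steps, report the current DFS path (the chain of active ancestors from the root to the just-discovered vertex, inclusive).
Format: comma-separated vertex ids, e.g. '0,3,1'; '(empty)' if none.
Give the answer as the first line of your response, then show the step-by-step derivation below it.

0,2,6,1

step 1: discover 0; path=0; order=0
step 2: discover 2; path=0>2; order=0,2
step 3: discover 6; path=0>2>6; order=0,2,6
step 4: discover 1; path=0>2>6>1; order=0,2,6,1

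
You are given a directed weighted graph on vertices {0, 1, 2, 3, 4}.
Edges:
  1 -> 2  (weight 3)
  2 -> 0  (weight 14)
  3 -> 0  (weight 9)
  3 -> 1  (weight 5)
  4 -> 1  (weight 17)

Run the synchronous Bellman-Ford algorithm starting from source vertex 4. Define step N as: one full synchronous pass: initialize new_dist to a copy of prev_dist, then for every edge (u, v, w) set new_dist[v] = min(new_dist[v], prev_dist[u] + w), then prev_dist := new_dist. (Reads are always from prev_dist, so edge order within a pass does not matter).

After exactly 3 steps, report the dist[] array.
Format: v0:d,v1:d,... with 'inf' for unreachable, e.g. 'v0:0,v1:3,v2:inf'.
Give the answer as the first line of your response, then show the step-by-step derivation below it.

v0:34,v1:17,v2:20,v3:inf,v4:0

step 1: dist = v0:inf,v1:17,v2:inf,v3:inf,v4:0
step 2: dist = v0:inf,v1:17,v2:20,v3:inf,v4:0
step 3: dist = v0:34,v1:17,v2:20,v3:inf,v4:0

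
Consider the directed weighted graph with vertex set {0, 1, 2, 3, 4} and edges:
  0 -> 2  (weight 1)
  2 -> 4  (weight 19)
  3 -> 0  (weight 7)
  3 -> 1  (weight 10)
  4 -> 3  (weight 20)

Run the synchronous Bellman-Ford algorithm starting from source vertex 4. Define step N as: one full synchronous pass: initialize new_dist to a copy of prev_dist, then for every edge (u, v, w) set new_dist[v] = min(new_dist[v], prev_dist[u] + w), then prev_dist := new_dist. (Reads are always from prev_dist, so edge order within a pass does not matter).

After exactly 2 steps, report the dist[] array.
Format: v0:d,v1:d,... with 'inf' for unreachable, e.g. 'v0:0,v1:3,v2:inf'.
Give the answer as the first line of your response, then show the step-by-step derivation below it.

v0:27,v1:30,v2:inf,v3:20,v4:0

step 1: dist = v0:inf,v1:inf,v2:inf,v3:20,v4:0
step 2: dist = v0:27,v1:30,v2:inf,v3:20,v4:0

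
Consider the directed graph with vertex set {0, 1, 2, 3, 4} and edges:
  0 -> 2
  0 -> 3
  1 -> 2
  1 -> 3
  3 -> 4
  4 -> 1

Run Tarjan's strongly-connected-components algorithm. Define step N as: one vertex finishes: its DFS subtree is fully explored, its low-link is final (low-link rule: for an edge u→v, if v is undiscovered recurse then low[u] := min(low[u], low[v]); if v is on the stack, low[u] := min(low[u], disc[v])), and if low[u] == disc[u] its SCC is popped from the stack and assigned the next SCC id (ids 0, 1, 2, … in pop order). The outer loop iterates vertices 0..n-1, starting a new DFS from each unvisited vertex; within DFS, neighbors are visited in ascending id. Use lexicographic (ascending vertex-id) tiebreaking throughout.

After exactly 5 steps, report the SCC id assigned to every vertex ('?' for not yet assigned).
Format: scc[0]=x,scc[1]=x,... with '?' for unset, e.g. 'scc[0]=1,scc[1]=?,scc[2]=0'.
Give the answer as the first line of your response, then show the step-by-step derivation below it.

scc[0]=2,scc[1]=1,scc[2]=0,scc[3]=1,scc[4]=1

step 1: low=(low[0]=0,low[1]=?,low[2]=1,low[3]=?,low[4]=?); scc=(scc[0]=?,scc[1]=?,scc[2]=0,scc[3]=?,scc[4]=?)
step 2: low=(low[0]=0,low[1]=2,low[2]=1,low[3]=2,low[4]=3); scc=(scc[0]=?,scc[1]=?,scc[2]=0,scc[3]=?,scc[4]=?)
step 3: low=(low[0]=0,low[1]=2,low[2]=1,low[3]=2,low[4]=2); scc=(scc[0]=?,scc[1]=?,scc[2]=0,scc[3]=?,scc[4]=?)
step 4: low=(low[0]=0,low[1]=2,low[2]=1,low[3]=2,low[4]=2); scc=(scc[0]=?,scc[1]=1,scc[2]=0,scc[3]=1,scc[4]=1)
step 5: low=(low[0]=0,low[1]=2,low[2]=1,low[3]=2,low[4]=2); scc=(scc[0]=2,scc[1]=1,scc[2]=0,scc[3]=1,scc[4]=1)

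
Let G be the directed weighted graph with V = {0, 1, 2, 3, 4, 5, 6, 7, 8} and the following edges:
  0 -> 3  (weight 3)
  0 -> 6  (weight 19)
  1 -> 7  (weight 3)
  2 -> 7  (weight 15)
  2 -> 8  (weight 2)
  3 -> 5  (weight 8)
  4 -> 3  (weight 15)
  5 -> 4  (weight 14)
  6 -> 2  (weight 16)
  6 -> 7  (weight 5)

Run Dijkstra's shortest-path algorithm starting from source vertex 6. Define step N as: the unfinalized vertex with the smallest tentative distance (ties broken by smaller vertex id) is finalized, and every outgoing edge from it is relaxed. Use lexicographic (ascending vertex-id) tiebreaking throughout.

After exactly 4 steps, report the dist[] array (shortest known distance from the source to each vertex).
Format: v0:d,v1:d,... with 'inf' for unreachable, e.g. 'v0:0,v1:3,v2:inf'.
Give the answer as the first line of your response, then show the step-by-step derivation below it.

v0:inf,v1:inf,v2:16,v3:inf,v4:inf,v5:inf,v6:0,v7:5,v8:18

step 1: dist = v0:inf,v1:inf,v2:16,v3:inf,v4:inf,v5:inf,v6:0,v7:5,v8:inf
step 2: dist = v0:inf,v1:inf,v2:16,v3:inf,v4:inf,v5:inf,v6:0,v7:5,v8:inf
step 3: dist = v0:inf,v1:inf,v2:16,v3:inf,v4:inf,v5:inf,v6:0,v7:5,v8:18
step 4: dist = v0:inf,v1:inf,v2:16,v3:inf,v4:inf,v5:inf,v6:0,v7:5,v8:18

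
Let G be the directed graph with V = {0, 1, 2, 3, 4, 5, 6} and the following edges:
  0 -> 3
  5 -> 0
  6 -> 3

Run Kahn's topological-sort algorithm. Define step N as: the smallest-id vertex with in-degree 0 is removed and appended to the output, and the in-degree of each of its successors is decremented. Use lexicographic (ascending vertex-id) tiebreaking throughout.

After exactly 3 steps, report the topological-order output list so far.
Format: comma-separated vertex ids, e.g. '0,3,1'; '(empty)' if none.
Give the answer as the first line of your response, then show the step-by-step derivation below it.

1,2,4

step 1: output 1; order=[1]; indeg=(1,0,0,2,0,0,0)
step 2: output 2; order=[1,2]; indeg=(1,0,0,2,0,0,0)
step 3: output 4; order=[1,2,4]; indeg=(1,0,0,2,0,0,0)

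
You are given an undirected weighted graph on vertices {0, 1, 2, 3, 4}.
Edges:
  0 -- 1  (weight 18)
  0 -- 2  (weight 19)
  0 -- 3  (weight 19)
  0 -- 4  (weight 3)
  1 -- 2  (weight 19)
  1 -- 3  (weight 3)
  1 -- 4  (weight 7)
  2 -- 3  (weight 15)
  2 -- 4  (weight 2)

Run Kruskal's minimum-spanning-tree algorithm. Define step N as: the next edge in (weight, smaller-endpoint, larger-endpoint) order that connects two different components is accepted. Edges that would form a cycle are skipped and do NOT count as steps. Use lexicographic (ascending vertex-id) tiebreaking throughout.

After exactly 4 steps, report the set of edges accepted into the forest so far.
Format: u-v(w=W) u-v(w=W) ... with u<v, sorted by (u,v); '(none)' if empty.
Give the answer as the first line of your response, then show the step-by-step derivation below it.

0-4(w=3) 1-3(w=3) 1-4(w=7) 2-4(w=2)

step 1: add edge 2-4 (w=2); MST = {2-4(w=2)}
step 2: add edge 0-4 (w=3); MST = {0-4(w=3) 2-4(w=2)}
step 3: add edge 1-3 (w=3); MST = {0-4(w=3) 1-3(w=3) 2-4(w=2)}
step 4: add edge 1-4 (w=7); MST = {0-4(w=3) 1-3(w=3) 1-4(w=7) 2-4(w=2)}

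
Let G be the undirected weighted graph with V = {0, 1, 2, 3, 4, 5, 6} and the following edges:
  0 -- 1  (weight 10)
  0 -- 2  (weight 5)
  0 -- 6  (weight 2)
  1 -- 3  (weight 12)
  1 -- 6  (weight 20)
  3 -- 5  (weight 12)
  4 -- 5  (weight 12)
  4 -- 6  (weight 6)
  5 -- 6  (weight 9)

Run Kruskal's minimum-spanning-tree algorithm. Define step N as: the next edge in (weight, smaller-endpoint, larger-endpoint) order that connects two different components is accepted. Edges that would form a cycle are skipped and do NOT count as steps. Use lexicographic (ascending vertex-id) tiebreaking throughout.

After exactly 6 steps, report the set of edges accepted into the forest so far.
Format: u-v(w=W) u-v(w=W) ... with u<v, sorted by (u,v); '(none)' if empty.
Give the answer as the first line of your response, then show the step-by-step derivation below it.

0-1(w=10) 0-2(w=5) 0-6(w=2) 1-3(w=12) 4-6(w=6) 5-6(w=9)

step 1: add edge 0-6 (w=2); MST = {0-6(w=2)}
step 2: add edge 0-2 (w=5); MST = {0-2(w=5) 0-6(w=2)}
step 3: add edge 4-6 (w=6); MST = {0-2(w=5) 0-6(w=2) 4-6(w=6)}
step 4: add edge 5-6 (w=9); MST = {0-2(w=5) 0-6(w=2) 4-6(w=6) 5-6(w=9)}
step 5: add edge 0-1 (w=10); MST = {0-1(w=10) 0-2(w=5) 0-6(w=2) 4-6(w=6) 5-6(w=9)}
step 6: add edge 1-3 (w=12); MST = {0-1(w=10) 0-2(w=5) 0-6(w=2) 1-3(w=12) 4-6(w=6) 5-6(w=9)}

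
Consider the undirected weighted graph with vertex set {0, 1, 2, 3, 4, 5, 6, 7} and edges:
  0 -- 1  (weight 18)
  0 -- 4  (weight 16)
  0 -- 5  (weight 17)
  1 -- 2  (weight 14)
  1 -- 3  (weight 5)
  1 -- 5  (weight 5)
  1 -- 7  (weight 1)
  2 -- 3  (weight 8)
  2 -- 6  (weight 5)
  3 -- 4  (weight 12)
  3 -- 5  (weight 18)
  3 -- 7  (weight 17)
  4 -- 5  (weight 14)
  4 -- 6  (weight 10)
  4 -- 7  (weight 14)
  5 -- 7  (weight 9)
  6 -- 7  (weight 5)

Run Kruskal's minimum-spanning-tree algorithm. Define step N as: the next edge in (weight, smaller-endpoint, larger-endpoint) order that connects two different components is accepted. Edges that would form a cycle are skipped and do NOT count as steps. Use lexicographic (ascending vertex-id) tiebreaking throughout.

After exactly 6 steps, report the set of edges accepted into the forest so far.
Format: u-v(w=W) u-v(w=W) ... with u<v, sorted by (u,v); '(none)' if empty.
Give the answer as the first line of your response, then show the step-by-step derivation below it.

1-3(w=5) 1-5(w=5) 1-7(w=1) 2-6(w=5) 4-6(w=10) 6-7(w=5)

step 1: add edge 1-7 (w=1); MST = {1-7(w=1)}
step 2: add edge 1-3 (w=5); MST = {1-3(w=5) 1-7(w=1)}
step 3: add edge 1-5 (w=5); MST = {1-3(w=5) 1-5(w=5) 1-7(w=1)}
step 4: add edge 2-6 (w=5); MST = {1-3(w=5) 1-5(w=5) 1-7(w=1) 2-6(w=5)}
step 5: add edge 6-7 (w=5); MST = {1-3(w=5) 1-5(w=5) 1-7(w=1) 2-6(w=5) 6-7(w=5)}
step 6: add edge 4-6 (w=10); MST = {1-3(w=5) 1-5(w=5) 1-7(w=1) 2-6(w=5) 4-6(w=10) 6-7(w=5)}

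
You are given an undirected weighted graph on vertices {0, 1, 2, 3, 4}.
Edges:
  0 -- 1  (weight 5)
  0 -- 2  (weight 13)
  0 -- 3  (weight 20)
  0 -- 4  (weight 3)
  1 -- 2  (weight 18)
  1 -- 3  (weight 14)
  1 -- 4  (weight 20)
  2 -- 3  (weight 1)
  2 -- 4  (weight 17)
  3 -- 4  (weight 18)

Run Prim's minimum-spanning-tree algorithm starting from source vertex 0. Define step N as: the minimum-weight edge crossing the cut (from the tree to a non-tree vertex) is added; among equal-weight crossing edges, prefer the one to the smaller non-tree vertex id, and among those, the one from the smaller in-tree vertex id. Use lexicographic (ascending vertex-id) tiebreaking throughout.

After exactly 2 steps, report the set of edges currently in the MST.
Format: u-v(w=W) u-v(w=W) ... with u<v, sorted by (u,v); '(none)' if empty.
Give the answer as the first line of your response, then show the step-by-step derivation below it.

0-1(w=5) 0-4(w=3)

step 1: add edge 0-4 (w=3); MST = {0-4(w=3)}
step 2: add edge 0-1 (w=5); MST = {0-1(w=5) 0-4(w=3)}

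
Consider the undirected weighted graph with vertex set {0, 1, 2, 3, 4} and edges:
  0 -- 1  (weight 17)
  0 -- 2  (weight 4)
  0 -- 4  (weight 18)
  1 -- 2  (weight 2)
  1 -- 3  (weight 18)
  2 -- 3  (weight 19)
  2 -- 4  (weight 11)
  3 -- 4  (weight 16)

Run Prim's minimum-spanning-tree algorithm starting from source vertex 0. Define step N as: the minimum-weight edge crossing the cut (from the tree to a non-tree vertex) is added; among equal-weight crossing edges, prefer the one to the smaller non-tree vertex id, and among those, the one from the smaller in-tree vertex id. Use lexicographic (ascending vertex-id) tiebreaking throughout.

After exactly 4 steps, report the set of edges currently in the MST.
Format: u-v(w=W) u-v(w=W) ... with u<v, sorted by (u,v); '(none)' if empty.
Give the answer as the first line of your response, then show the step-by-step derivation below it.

0-2(w=4) 1-2(w=2) 2-4(w=11) 3-4(w=16)

step 1: add edge 0-2 (w=4); MST = {0-2(w=4)}
step 2: add edge 1-2 (w=2); MST = {0-2(w=4) 1-2(w=2)}
step 3: add edge 2-4 (w=11); MST = {0-2(w=4) 1-2(w=2) 2-4(w=11)}
step 4: add edge 3-4 (w=16); MST = {0-2(w=4) 1-2(w=2) 2-4(w=11) 3-4(w=16)}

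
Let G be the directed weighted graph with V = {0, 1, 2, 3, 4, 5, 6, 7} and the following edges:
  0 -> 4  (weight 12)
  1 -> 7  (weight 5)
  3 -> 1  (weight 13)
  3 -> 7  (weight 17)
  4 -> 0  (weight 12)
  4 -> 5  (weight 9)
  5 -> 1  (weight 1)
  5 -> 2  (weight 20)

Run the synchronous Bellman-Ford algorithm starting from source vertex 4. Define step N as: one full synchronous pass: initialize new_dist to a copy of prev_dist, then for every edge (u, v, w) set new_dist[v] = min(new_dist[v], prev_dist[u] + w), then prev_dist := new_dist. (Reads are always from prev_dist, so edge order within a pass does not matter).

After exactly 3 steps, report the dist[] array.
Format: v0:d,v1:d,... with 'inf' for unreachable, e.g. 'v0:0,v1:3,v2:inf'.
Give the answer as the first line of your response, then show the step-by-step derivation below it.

v0:12,v1:10,v2:29,v3:inf,v4:0,v5:9,v6:inf,v7:15

step 1: dist = v0:12,v1:inf,v2:inf,v3:inf,v4:0,v5:9,v6:inf,v7:inf
step 2: dist = v0:12,v1:10,v2:29,v3:inf,v4:0,v5:9,v6:inf,v7:inf
step 3: dist = v0:12,v1:10,v2:29,v3:inf,v4:0,v5:9,v6:inf,v7:15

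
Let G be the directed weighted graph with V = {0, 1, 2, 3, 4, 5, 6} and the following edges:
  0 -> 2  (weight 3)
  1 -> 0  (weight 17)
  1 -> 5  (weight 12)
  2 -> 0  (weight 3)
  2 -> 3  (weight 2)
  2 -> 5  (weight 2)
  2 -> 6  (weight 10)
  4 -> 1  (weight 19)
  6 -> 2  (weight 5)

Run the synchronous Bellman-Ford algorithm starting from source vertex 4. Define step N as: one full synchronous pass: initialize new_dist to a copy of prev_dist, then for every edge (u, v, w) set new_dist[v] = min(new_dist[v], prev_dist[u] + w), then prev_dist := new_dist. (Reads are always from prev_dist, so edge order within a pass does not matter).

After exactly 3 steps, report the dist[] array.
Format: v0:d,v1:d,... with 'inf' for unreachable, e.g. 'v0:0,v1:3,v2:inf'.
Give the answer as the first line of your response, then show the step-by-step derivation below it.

v0:36,v1:19,v2:39,v3:inf,v4:0,v5:31,v6:inf

step 1: dist = v0:inf,v1:19,v2:inf,v3:inf,v4:0,v5:inf,v6:inf
step 2: dist = v0:36,v1:19,v2:inf,v3:inf,v4:0,v5:31,v6:inf
step 3: dist = v0:36,v1:19,v2:39,v3:inf,v4:0,v5:31,v6:inf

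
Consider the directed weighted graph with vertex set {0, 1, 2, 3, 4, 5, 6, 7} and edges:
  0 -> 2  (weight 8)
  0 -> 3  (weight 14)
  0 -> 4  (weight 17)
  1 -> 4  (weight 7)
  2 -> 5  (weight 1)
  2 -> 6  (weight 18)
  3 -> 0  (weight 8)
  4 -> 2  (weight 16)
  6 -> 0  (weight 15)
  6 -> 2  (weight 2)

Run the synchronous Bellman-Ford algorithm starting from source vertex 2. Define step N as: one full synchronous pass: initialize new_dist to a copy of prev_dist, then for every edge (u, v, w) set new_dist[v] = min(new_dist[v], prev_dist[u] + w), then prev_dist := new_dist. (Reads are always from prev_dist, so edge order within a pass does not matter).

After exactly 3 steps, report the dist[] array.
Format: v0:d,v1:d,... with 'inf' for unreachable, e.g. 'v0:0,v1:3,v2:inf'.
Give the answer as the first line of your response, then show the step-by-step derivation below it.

v0:33,v1:inf,v2:0,v3:47,v4:50,v5:1,v6:18,v7:inf

step 1: dist = v0:inf,v1:inf,v2:0,v3:inf,v4:inf,v5:1,v6:18,v7:inf
step 2: dist = v0:33,v1:inf,v2:0,v3:inf,v4:inf,v5:1,v6:18,v7:inf
step 3: dist = v0:33,v1:inf,v2:0,v3:47,v4:50,v5:1,v6:18,v7:inf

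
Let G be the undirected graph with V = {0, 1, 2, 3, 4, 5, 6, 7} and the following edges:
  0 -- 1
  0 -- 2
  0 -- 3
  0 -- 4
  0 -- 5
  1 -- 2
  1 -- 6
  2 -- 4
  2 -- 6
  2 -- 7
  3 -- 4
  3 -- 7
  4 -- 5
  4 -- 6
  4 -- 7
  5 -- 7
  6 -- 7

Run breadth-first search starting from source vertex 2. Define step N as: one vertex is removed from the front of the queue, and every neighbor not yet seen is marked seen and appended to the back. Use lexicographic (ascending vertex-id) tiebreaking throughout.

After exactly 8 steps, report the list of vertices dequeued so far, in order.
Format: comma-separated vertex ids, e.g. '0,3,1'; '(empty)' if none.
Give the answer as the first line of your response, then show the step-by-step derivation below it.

2,0,1,4,6,7,3,5

step 1: dequeue 2; queue=[0,1,4,6,7]; order=2
step 2: dequeue 0; queue=[1,4,6,7,3,5]; order=2,0
step 3: dequeue 1; queue=[4,6,7,3,5]; order=2,0,1
step 4: dequeue 4; queue=[6,7,3,5]; order=2,0,1,4
step 5: dequeue 6; queue=[7,3,5]; order=2,0,1,4,6
step 6: dequeue 7; queue=[3,5]; order=2,0,1,4,6,7
step 7: dequeue 3; queue=[5]; order=2,0,1,4,6,7,3
step 8: dequeue 5; queue=[(empty)]; order=2,0,1,4,6,7,3,5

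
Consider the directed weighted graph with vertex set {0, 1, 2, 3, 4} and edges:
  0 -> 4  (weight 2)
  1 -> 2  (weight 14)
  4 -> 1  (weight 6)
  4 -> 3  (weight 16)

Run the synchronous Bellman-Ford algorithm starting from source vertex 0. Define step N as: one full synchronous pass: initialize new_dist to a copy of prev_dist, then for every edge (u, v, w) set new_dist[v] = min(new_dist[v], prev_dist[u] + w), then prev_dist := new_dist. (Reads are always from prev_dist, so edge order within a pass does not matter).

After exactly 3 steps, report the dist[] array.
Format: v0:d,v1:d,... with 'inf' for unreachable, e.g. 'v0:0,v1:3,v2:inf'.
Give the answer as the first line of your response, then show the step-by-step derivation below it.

v0:0,v1:8,v2:22,v3:18,v4:2

step 1: dist = v0:0,v1:inf,v2:inf,v3:inf,v4:2
step 2: dist = v0:0,v1:8,v2:inf,v3:18,v4:2
step 3: dist = v0:0,v1:8,v2:22,v3:18,v4:2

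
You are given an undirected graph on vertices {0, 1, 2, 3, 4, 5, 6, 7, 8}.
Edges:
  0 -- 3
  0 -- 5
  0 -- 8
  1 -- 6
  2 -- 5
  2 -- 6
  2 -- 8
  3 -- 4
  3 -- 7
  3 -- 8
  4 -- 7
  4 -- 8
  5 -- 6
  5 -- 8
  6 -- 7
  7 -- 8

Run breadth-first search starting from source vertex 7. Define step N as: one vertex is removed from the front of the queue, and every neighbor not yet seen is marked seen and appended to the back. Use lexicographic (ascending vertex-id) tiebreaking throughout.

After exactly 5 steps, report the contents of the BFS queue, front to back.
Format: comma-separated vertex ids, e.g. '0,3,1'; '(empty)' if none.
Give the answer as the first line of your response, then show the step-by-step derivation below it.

0,1,2,5

step 1: dequeue 7; queue=[3,4,6,8]; order=7
step 2: dequeue 3; queue=[4,6,8,0]; order=7,3
step 3: dequeue 4; queue=[6,8,0]; order=7,3,4
step 4: dequeue 6; queue=[8,0,1,2,5]; order=7,3,4,6
step 5: dequeue 8; queue=[0,1,2,5]; order=7,3,4,6,8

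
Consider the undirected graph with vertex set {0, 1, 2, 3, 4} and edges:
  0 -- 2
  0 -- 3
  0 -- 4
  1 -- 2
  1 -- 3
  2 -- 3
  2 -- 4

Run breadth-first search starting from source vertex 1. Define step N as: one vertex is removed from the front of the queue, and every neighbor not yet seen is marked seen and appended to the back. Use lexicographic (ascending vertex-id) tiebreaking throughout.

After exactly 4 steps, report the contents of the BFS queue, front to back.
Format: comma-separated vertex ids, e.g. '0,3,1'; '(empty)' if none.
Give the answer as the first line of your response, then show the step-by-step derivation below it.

4

step 1: dequeue 1; queue=[2,3]; order=1
step 2: dequeue 2; queue=[3,0,4]; order=1,2
step 3: dequeue 3; queue=[0,4]; order=1,2,3
step 4: dequeue 0; queue=[4]; order=1,2,3,0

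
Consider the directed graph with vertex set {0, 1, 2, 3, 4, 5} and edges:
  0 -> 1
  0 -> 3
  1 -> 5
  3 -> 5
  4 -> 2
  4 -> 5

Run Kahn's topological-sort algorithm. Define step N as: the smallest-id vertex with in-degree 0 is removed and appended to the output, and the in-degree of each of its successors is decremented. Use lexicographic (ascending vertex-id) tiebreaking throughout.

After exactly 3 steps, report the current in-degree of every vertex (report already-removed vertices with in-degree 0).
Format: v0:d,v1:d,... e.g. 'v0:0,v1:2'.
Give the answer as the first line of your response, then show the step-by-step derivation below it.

v0:0,v1:0,v2:1,v3:0,v4:0,v5:1

step 1: output 0; order=[0]; indeg=(0,0,1,0,0,3)
step 2: output 1; order=[0,1]; indeg=(0,0,1,0,0,2)
step 3: output 3; order=[0,1,3]; indeg=(0,0,1,0,0,1)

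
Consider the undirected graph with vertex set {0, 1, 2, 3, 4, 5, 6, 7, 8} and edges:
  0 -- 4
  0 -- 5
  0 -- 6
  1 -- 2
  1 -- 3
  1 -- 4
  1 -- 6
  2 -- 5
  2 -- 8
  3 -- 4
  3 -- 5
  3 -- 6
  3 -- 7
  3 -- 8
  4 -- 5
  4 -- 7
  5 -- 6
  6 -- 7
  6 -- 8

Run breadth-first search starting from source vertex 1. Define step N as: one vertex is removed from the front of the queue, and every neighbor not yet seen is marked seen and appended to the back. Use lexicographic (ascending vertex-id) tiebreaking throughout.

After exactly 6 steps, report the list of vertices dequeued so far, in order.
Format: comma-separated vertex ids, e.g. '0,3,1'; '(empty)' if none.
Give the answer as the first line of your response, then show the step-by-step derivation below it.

1,2,3,4,6,5

step 1: dequeue 1; queue=[2,3,4,6]; order=1
step 2: dequeue 2; queue=[3,4,6,5,8]; order=1,2
step 3: dequeue 3; queue=[4,6,5,8,7]; order=1,2,3
step 4: dequeue 4; queue=[6,5,8,7,0]; order=1,2,3,4
step 5: dequeue 6; queue=[5,8,7,0]; order=1,2,3,4,6
step 6: dequeue 5; queue=[8,7,0]; order=1,2,3,4,6,5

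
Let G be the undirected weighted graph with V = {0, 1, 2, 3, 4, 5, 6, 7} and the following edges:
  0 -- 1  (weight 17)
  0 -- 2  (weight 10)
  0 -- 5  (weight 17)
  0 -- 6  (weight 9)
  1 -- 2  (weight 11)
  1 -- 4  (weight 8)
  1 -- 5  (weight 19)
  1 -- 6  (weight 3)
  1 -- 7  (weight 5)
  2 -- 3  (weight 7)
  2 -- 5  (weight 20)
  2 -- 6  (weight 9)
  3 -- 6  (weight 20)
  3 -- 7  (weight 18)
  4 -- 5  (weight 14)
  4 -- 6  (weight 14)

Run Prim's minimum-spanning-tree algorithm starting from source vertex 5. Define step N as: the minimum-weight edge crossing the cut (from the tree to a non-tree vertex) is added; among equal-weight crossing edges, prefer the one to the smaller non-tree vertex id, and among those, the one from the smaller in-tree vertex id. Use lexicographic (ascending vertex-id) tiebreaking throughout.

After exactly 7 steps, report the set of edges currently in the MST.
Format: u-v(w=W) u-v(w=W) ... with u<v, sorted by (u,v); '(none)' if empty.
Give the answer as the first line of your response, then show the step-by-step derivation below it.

0-6(w=9) 1-4(w=8) 1-6(w=3) 1-7(w=5) 2-3(w=7) 2-6(w=9) 4-5(w=14)

step 1: add edge 4-5 (w=14); MST = {4-5(w=14)}
step 2: add edge 1-4 (w=8); MST = {1-4(w=8) 4-5(w=14)}
step 3: add edge 1-6 (w=3); MST = {1-4(w=8) 1-6(w=3) 4-5(w=14)}
step 4: add edge 1-7 (w=5); MST = {1-4(w=8) 1-6(w=3) 1-7(w=5) 4-5(w=14)}
step 5: add edge 0-6 (w=9); MST = {0-6(w=9) 1-4(w=8) 1-6(w=3) 1-7(w=5) 4-5(w=14)}
step 6: add edge 2-6 (w=9); MST = {0-6(w=9) 1-4(w=8) 1-6(w=3) 1-7(w=5) 2-6(w=9) 4-5(w=14)}
step 7: add edge 2-3 (w=7); MST = {0-6(w=9) 1-4(w=8) 1-6(w=3) 1-7(w=5) 2-3(w=7) 2-6(w=9) 4-5(w=14)}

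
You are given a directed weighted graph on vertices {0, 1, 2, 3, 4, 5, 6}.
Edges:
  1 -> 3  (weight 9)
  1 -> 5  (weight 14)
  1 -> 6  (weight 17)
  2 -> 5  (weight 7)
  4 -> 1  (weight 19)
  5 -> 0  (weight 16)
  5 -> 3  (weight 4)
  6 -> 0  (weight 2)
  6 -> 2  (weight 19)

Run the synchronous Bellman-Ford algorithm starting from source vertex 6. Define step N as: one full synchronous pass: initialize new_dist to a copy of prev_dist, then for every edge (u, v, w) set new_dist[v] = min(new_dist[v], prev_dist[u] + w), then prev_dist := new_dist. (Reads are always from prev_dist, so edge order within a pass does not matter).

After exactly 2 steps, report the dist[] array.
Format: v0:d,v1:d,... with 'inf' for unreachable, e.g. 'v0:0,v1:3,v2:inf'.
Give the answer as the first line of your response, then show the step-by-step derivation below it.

v0:2,v1:inf,v2:19,v3:inf,v4:inf,v5:26,v6:0

step 1: dist = v0:2,v1:inf,v2:19,v3:inf,v4:inf,v5:inf,v6:0
step 2: dist = v0:2,v1:inf,v2:19,v3:inf,v4:inf,v5:26,v6:0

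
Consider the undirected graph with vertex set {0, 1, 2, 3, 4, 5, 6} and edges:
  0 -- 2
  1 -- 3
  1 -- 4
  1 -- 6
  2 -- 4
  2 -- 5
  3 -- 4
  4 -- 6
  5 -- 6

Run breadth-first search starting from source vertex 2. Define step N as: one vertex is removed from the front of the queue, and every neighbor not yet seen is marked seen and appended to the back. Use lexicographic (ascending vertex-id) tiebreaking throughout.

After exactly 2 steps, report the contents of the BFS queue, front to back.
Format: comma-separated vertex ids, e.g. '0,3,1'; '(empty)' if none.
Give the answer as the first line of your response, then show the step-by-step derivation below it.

4,5

step 1: dequeue 2; queue=[0,4,5]; order=2
step 2: dequeue 0; queue=[4,5]; order=2,0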